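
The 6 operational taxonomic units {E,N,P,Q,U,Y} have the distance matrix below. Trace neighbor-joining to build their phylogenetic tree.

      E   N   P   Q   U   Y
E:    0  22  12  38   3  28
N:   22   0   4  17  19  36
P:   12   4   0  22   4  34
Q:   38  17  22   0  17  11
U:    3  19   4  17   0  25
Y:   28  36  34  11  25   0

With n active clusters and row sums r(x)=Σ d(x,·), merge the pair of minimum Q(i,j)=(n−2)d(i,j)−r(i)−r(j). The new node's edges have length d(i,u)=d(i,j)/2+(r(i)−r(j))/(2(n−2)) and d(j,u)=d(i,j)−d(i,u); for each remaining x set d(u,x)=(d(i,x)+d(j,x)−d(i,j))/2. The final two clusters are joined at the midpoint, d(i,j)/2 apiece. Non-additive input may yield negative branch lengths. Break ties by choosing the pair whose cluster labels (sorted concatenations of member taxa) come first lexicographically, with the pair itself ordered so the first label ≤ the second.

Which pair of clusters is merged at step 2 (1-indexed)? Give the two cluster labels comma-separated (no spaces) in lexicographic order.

step 1: merge (Q,Y) at d=11, Q=-195; branch lengths Q→15/8, Y→73/8; new cluster QY
  updated: d(E,QY)=55/2, d(N,QY)=21, d(P,QY)=45/2, d(QY,U)=31/2
step 2: merge (E,U) at d=3, Q=-97; branch lengths E→16/3, U→-7/3; new cluster EU
  updated: d(EU,N)=19, d(EU,P)=13/2, d(EU,QY)=20
step 3: merge (EU,QY) at d=20, Q=-69; branch lengths EU→11/2, QY→29/2; new cluster EQUY
  updated: d(EQUY,N)=10, d(EQUY,P)=9/2
step 4: merge (EQUY,N) at d=10, Q=-37/2; branch lengths EQUY→21/4, N→19/4; new cluster ENQUY
  updated: d(ENQUY,P)=-3/4
step 5: merge (ENQUY,P) at d=-3/4; branch lengths ENQUY→-3/8, P→-3/8; new cluster ENPQUY
final tree: ((((E:16/3,U:-7/3):11/2,(Q:15/8,Y:73/8):29/2):21/4,N:19/4):-3/8,P:-3/8)
total length: 173/4

E,U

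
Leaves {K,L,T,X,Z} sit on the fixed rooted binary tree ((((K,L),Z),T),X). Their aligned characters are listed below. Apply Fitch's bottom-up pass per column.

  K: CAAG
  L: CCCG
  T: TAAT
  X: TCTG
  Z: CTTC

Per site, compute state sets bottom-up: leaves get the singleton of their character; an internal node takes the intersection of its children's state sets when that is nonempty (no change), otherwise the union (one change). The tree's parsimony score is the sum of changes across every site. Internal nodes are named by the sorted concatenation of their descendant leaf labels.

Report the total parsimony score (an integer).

9

KL@0: {C} ∩ {C} = {C} (intersection, +0)
KLZ@0: {C} ∩ {C} = {C} (intersection, +0)
KLTZ@0: {C} ∪ {T} = {C,T} (union, +1)
KLTXZ@0: {C,T} ∩ {T} = {T} (intersection, +0)
KL@1: {A} ∪ {C} = {A,C} (union, +1)
KLZ@1: {A,C} ∪ {T} = {A,C,T} (union, +1)
KLTZ@1: {A,C,T} ∩ {A} = {A} (intersection, +0)
KLTXZ@1: {A} ∪ {C} = {A,C} (union, +1)
KL@2: {A} ∪ {C} = {A,C} (union, +1)
KLZ@2: {A,C} ∪ {T} = {A,C,T} (union, +1)
KLTZ@2: {A,C,T} ∩ {A} = {A} (intersection, +0)
KLTXZ@2: {A} ∪ {T} = {A,T} (union, +1)
KL@3: {G} ∩ {G} = {G} (intersection, +0)
KLZ@3: {G} ∪ {C} = {C,G} (union, +1)
KLTZ@3: {C,G} ∪ {T} = {C,G,T} (union, +1)
KLTXZ@3: {C,G,T} ∩ {G} = {G} (intersection, +0)
per-site changes: [1, 3, 3, 2]; total = 9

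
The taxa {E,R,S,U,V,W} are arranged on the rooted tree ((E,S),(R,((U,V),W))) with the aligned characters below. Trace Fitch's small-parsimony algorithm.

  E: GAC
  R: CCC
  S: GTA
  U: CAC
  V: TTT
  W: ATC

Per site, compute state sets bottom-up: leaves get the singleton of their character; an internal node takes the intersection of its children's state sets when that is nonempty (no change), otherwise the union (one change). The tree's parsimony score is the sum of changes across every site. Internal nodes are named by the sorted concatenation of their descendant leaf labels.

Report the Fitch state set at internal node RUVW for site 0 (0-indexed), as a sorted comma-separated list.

C

site 0, node ES: E={G} ∩ S={G} → {G} (+0)
site 0, node UV: U={C} ∪ V={T} → {C,T} (+1)
site 0, node UVW: UV={C,T} ∪ W={A} → {A,C,T} (+1)
site 0, node RUVW: R={C} ∩ UVW={A,C,T} → {C} (+0)
site 0, node ERSUVW: ES={G} ∪ RUVW={C} → {C,G} (+1)
site 1, node ES: E={A} ∪ S={T} → {A,T} (+1)
site 1, node UV: U={A} ∪ V={T} → {A,T} (+1)
site 1, node UVW: UV={A,T} ∩ W={T} → {T} (+0)
site 1, node RUVW: R={C} ∪ UVW={T} → {C,T} (+1)
site 1, node ERSUVW: ES={A,T} ∩ RUVW={C,T} → {T} (+0)
site 2, node ES: E={C} ∪ S={A} → {A,C} (+1)
site 2, node UV: U={C} ∪ V={T} → {C,T} (+1)
site 2, node UVW: UV={C,T} ∩ W={C} → {C} (+0)
site 2, node RUVW: R={C} ∩ UVW={C} → {C} (+0)
site 2, node ERSUVW: ES={A,C} ∩ RUVW={C} → {C} (+0)
per-site changes: [3, 3, 2]; total = 8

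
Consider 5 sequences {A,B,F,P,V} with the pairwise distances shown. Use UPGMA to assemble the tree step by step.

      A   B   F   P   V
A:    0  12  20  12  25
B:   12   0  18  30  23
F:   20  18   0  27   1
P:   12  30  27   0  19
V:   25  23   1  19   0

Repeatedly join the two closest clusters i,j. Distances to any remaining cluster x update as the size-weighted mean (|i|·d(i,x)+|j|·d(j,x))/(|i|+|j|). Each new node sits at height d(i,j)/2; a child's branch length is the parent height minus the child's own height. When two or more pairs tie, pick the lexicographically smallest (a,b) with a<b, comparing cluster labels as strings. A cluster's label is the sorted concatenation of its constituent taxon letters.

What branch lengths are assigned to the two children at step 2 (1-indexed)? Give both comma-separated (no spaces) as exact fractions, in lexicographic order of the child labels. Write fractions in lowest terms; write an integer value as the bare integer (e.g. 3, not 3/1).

step 1: merge (F,V) at d=1; branch lengths F→1/2, V→1/2; new cluster FV
  updated: d(A,FV)=45/2, d(B,FV)=41/2, d(FV,P)=23
step 2: merge (A,B) at d=12; branch lengths A→6, B→6; new cluster AB
  updated: d(AB,FV)=43/2, d(AB,P)=21
step 3: merge (AB,P) at d=21; branch lengths AB→9/2, P→21/2; new cluster ABP
  updated: d(ABP,FV)=22
step 4: merge (ABP,FV) at d=22; branch lengths ABP→1/2, FV→21/2; new cluster ABFPV
final tree: (((A:6,B:6):9/2,P:21/2):1/2,(F:1/2,V:1/2):21/2)
total length: 39

6,6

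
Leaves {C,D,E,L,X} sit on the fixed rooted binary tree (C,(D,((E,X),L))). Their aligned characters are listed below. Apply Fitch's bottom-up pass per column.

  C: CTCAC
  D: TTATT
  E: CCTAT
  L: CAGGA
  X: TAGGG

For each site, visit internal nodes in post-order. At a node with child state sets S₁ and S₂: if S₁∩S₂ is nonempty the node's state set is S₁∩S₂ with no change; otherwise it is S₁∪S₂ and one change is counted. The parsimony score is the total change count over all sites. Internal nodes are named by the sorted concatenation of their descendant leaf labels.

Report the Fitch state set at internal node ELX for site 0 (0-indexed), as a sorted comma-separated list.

C

site 0, node EX: E={C} ∪ X={T} → {C,T} (+1)
site 0, node ELX: EX={C,T} ∩ L={C} → {C} (+0)
site 0, node DELX: D={T} ∪ ELX={C} → {C,T} (+1)
site 0, node CDELX: C={C} ∩ DELX={C,T} → {C} (+0)
site 1, node EX: E={C} ∪ X={A} → {A,C} (+1)
site 1, node ELX: EX={A,C} ∩ L={A} → {A} (+0)
site 1, node DELX: D={T} ∪ ELX={A} → {A,T} (+1)
site 1, node CDELX: C={T} ∩ DELX={A,T} → {T} (+0)
site 2, node EX: E={T} ∪ X={G} → {G,T} (+1)
site 2, node ELX: EX={G,T} ∩ L={G} → {G} (+0)
site 2, node DELX: D={A} ∪ ELX={G} → {A,G} (+1)
site 2, node CDELX: C={C} ∪ DELX={A,G} → {A,C,G} (+1)
site 3, node EX: E={A} ∪ X={G} → {A,G} (+1)
site 3, node ELX: EX={A,G} ∩ L={G} → {G} (+0)
site 3, node DELX: D={T} ∪ ELX={G} → {G,T} (+1)
site 3, node CDELX: C={A} ∪ DELX={G,T} → {A,G,T} (+1)
site 4, node EX: E={T} ∪ X={G} → {G,T} (+1)
site 4, node ELX: EX={G,T} ∪ L={A} → {A,G,T} (+1)
site 4, node DELX: D={T} ∩ ELX={A,G,T} → {T} (+0)
site 4, node CDELX: C={C} ∪ DELX={T} → {C,T} (+1)
per-site changes: [2, 2, 3, 3, 3]; total = 13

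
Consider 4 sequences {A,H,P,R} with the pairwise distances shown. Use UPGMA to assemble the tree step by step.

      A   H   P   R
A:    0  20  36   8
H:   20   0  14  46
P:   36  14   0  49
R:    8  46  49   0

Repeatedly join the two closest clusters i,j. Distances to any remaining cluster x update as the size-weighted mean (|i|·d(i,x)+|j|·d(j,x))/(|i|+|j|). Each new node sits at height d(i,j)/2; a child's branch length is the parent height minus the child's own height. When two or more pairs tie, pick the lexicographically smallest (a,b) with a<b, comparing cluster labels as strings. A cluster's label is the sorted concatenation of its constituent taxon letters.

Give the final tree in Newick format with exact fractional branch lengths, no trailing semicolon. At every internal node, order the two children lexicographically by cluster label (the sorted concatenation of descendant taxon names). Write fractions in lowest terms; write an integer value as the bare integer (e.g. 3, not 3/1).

iteration 1: select A,R (d=8); attach at lengths (4, 4); label the merged cluster AR
  updated: d(AR,H)=33, d(AR,P)=85/2
iteration 2: select H,P (d=14); attach at lengths (7, 7); label the merged cluster HP
  updated: d(AR,HP)=151/4
iteration 3: select AR,HP (d=151/4); attach at lengths (119/8, 95/8); label the merged cluster AHPR
final tree: ((A:4,R:4):119/8,(H:7,P:7):95/8)
total length: 195/4

((A:4,R:4):119/8,(H:7,P:7):95/8)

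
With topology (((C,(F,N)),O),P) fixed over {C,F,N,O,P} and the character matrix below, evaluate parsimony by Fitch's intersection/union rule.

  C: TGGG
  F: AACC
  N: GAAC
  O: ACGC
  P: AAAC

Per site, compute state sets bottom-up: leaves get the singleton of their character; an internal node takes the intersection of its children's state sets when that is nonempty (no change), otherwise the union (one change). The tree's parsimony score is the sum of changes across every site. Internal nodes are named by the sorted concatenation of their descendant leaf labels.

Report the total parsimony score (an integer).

FN@0: {A} ∪ {G} = {A,G} (union, +1)
CFN@0: {T} ∪ {A,G} = {A,G,T} (union, +1)
CFNO@0: {A,G,T} ∩ {A} = {A} (intersection, +0)
CFNOP@0: {A} ∩ {A} = {A} (intersection, +0)
FN@1: {A} ∩ {A} = {A} (intersection, +0)
CFN@1: {G} ∪ {A} = {A,G} (union, +1)
CFNO@1: {A,G} ∪ {C} = {A,C,G} (union, +1)
CFNOP@1: {A,C,G} ∩ {A} = {A} (intersection, +0)
FN@2: {C} ∪ {A} = {A,C} (union, +1)
CFN@2: {G} ∪ {A,C} = {A,C,G} (union, +1)
CFNO@2: {A,C,G} ∩ {G} = {G} (intersection, +0)
CFNOP@2: {G} ∪ {A} = {A,G} (union, +1)
FN@3: {C} ∩ {C} = {C} (intersection, +0)
CFN@3: {G} ∪ {C} = {C,G} (union, +1)
CFNO@3: {C,G} ∩ {C} = {C} (intersection, +0)
CFNOP@3: {C} ∩ {C} = {C} (intersection, +0)
per-site changes: [2, 2, 3, 1]; total = 8

8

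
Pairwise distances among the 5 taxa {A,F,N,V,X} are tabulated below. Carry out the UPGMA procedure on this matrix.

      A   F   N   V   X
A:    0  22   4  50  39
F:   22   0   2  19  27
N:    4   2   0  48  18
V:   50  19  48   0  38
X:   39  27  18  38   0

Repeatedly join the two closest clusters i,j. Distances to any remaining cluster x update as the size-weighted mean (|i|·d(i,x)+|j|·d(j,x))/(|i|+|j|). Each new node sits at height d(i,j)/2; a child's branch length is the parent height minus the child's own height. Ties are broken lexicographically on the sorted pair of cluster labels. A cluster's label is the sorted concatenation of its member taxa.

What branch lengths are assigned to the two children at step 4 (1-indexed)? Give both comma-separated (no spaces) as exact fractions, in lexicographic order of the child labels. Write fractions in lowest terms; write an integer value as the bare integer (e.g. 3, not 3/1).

1. join F+N (d=2) ⇒ FN; edges |F|=1, |N|=1
  updated: d(A,FN)=13, d(FN,V)=67/2, d(FN,X)=45/2
2. join A+FN (d=13) ⇒ AFN; edges |A|=13/2, |FN|=11/2
  updated: d(AFN,V)=39, d(AFN,X)=28
3. join AFN+X (d=28) ⇒ AFNX; edges |AFN|=15/2, |X|=14
  updated: d(AFNX,V)=155/4
4. join AFNX+V (d=155/4) ⇒ AFNVX; edges |AFNX|=43/8, |V|=155/8
final tree: (((A:13/2,(F:1,N:1):11/2):15/2,X:14):43/8,V:155/8)
total length: 241/4

43/8,155/8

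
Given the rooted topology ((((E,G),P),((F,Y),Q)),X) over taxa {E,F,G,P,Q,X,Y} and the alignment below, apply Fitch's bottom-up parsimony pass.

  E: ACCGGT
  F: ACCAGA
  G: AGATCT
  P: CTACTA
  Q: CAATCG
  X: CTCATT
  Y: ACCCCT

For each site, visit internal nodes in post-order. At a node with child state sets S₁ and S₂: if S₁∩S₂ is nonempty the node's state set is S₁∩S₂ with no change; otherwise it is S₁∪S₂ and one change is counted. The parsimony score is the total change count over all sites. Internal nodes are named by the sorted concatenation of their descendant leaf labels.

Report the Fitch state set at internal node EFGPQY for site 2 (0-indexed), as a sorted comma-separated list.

[col 0] EG: children E:{A}, G:{A} ∩→ {A}; cost 0
[col 0] EGP: children EG:{A}, P:{C} ∪→ {A,C}; cost 1
[col 0] FY: children F:{A}, Y:{A} ∩→ {A}; cost 0
[col 0] FQY: children FY:{A}, Q:{C} ∪→ {A,C}; cost 1
[col 0] EFGPQY: children EGP:{A,C}, FQY:{A,C} ∩→ {A,C}; cost 0
[col 0] EFGPQXY: children EFGPQY:{A,C}, X:{C} ∩→ {C}; cost 0
[col 1] EG: children E:{C}, G:{G} ∪→ {C,G}; cost 1
[col 1] EGP: children EG:{C,G}, P:{T} ∪→ {C,G,T}; cost 1
[col 1] FY: children F:{C}, Y:{C} ∩→ {C}; cost 0
[col 1] FQY: children FY:{C}, Q:{A} ∪→ {A,C}; cost 1
[col 1] EFGPQY: children EGP:{C,G,T}, FQY:{A,C} ∩→ {C}; cost 0
[col 1] EFGPQXY: children EFGPQY:{C}, X:{T} ∪→ {C,T}; cost 1
[col 2] EG: children E:{C}, G:{A} ∪→ {A,C}; cost 1
[col 2] EGP: children EG:{A,C}, P:{A} ∩→ {A}; cost 0
[col 2] FY: children F:{C}, Y:{C} ∩→ {C}; cost 0
[col 2] FQY: children FY:{C}, Q:{A} ∪→ {A,C}; cost 1
[col 2] EFGPQY: children EGP:{A}, FQY:{A,C} ∩→ {A}; cost 0
[col 2] EFGPQXY: children EFGPQY:{A}, X:{C} ∪→ {A,C}; cost 1
[col 3] EG: children E:{G}, G:{T} ∪→ {G,T}; cost 1
[col 3] EGP: children EG:{G,T}, P:{C} ∪→ {C,G,T}; cost 1
[col 3] FY: children F:{A}, Y:{C} ∪→ {A,C}; cost 1
[col 3] FQY: children FY:{A,C}, Q:{T} ∪→ {A,C,T}; cost 1
[col 3] EFGPQY: children EGP:{C,G,T}, FQY:{A,C,T} ∩→ {C,T}; cost 0
[col 3] EFGPQXY: children EFGPQY:{C,T}, X:{A} ∪→ {A,C,T}; cost 1
[col 4] EG: children E:{G}, G:{C} ∪→ {C,G}; cost 1
[col 4] EGP: children EG:{C,G}, P:{T} ∪→ {C,G,T}; cost 1
[col 4] FY: children F:{G}, Y:{C} ∪→ {C,G}; cost 1
[col 4] FQY: children FY:{C,G}, Q:{C} ∩→ {C}; cost 0
[col 4] EFGPQY: children EGP:{C,G,T}, FQY:{C} ∩→ {C}; cost 0
[col 4] EFGPQXY: children EFGPQY:{C}, X:{T} ∪→ {C,T}; cost 1
[col 5] EG: children E:{T}, G:{T} ∩→ {T}; cost 0
[col 5] EGP: children EG:{T}, P:{A} ∪→ {A,T}; cost 1
[col 5] FY: children F:{A}, Y:{T} ∪→ {A,T}; cost 1
[col 5] FQY: children FY:{A,T}, Q:{G} ∪→ {A,G,T}; cost 1
[col 5] EFGPQY: children EGP:{A,T}, FQY:{A,G,T} ∩→ {A,T}; cost 0
[col 5] EFGPQXY: children EFGPQY:{A,T}, X:{T} ∩→ {T}; cost 0
per-site changes: [2, 4, 3, 5, 4, 3]; total = 21

A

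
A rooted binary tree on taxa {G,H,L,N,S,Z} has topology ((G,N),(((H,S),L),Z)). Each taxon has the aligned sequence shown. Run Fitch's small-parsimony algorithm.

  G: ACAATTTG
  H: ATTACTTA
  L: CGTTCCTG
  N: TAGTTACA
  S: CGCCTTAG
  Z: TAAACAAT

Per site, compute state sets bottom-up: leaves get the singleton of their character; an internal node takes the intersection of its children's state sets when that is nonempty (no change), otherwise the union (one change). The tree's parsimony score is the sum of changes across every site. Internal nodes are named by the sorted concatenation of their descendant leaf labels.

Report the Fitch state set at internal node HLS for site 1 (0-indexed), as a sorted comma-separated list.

G

[col 0] GN: children G:{A}, N:{T} ∪→ {A,T}; cost 1
[col 0] HS: children H:{A}, S:{C} ∪→ {A,C}; cost 1
[col 0] HLS: children HS:{A,C}, L:{C} ∩→ {C}; cost 0
[col 0] HLSZ: children HLS:{C}, Z:{T} ∪→ {C,T}; cost 1
[col 0] GHLNSZ: children GN:{A,T}, HLSZ:{C,T} ∩→ {T}; cost 0
[col 1] GN: children G:{C}, N:{A} ∪→ {A,C}; cost 1
[col 1] HS: children H:{T}, S:{G} ∪→ {G,T}; cost 1
[col 1] HLS: children HS:{G,T}, L:{G} ∩→ {G}; cost 0
[col 1] HLSZ: children HLS:{G}, Z:{A} ∪→ {A,G}; cost 1
[col 1] GHLNSZ: children GN:{A,C}, HLSZ:{A,G} ∩→ {A}; cost 0
[col 2] GN: children G:{A}, N:{G} ∪→ {A,G}; cost 1
[col 2] HS: children H:{T}, S:{C} ∪→ {C,T}; cost 1
[col 2] HLS: children HS:{C,T}, L:{T} ∩→ {T}; cost 0
[col 2] HLSZ: children HLS:{T}, Z:{A} ∪→ {A,T}; cost 1
[col 2] GHLNSZ: children GN:{A,G}, HLSZ:{A,T} ∩→ {A}; cost 0
[col 3] GN: children G:{A}, N:{T} ∪→ {A,T}; cost 1
[col 3] HS: children H:{A}, S:{C} ∪→ {A,C}; cost 1
[col 3] HLS: children HS:{A,C}, L:{T} ∪→ {A,C,T}; cost 1
[col 3] HLSZ: children HLS:{A,C,T}, Z:{A} ∩→ {A}; cost 0
[col 3] GHLNSZ: children GN:{A,T}, HLSZ:{A} ∩→ {A}; cost 0
[col 4] GN: children G:{T}, N:{T} ∩→ {T}; cost 0
[col 4] HS: children H:{C}, S:{T} ∪→ {C,T}; cost 1
[col 4] HLS: children HS:{C,T}, L:{C} ∩→ {C}; cost 0
[col 4] HLSZ: children HLS:{C}, Z:{C} ∩→ {C}; cost 0
[col 4] GHLNSZ: children GN:{T}, HLSZ:{C} ∪→ {C,T}; cost 1
[col 5] GN: children G:{T}, N:{A} ∪→ {A,T}; cost 1
[col 5] HS: children H:{T}, S:{T} ∩→ {T}; cost 0
[col 5] HLS: children HS:{T}, L:{C} ∪→ {C,T}; cost 1
[col 5] HLSZ: children HLS:{C,T}, Z:{A} ∪→ {A,C,T}; cost 1
[col 5] GHLNSZ: children GN:{A,T}, HLSZ:{A,C,T} ∩→ {A,T}; cost 0
[col 6] GN: children G:{T}, N:{C} ∪→ {C,T}; cost 1
[col 6] HS: children H:{T}, S:{A} ∪→ {A,T}; cost 1
[col 6] HLS: children HS:{A,T}, L:{T} ∩→ {T}; cost 0
[col 6] HLSZ: children HLS:{T}, Z:{A} ∪→ {A,T}; cost 1
[col 6] GHLNSZ: children GN:{C,T}, HLSZ:{A,T} ∩→ {T}; cost 0
[col 7] GN: children G:{G}, N:{A} ∪→ {A,G}; cost 1
[col 7] HS: children H:{A}, S:{G} ∪→ {A,G}; cost 1
[col 7] HLS: children HS:{A,G}, L:{G} ∩→ {G}; cost 0
[col 7] HLSZ: children HLS:{G}, Z:{T} ∪→ {G,T}; cost 1
[col 7] GHLNSZ: children GN:{A,G}, HLSZ:{G,T} ∩→ {G}; cost 0
per-site changes: [3, 3, 3, 3, 2, 3, 3, 3]; total = 23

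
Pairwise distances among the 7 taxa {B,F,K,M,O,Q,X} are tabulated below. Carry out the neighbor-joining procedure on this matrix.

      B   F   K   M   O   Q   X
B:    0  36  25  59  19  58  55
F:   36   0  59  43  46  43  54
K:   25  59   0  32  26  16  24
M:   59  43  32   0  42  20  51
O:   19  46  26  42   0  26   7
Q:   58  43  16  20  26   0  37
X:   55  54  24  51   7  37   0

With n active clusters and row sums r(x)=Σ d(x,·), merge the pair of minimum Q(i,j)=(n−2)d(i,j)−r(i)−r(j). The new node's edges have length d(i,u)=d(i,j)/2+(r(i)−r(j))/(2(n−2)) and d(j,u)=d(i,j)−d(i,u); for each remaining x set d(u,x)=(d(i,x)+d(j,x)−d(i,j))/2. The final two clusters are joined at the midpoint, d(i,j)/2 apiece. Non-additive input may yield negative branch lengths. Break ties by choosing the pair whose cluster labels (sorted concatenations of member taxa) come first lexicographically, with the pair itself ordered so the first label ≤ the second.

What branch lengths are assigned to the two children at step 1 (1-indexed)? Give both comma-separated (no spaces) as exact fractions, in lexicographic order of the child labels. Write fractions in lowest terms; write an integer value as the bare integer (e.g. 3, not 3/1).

step 1: merge (O,X) at d=7, Q=-359; branch lengths O→-27/10, X→97/10; new cluster OX
  updated: d(B,OX)=67/2, d(F,OX)=93/2, d(K,OX)=43/2, d(M,OX)=43, d(OX,Q)=28
step 2: merge (B,F) at d=36, Q=-295; branch lengths B→16, F→20; new cluster BF
  updated: d(BF,K)=24, d(BF,M)=33, d(BF,OX)=22, d(BF,Q)=65/2
step 3: merge (M,Q) at d=20, Q=-329/2; branch lengths M→61/4, Q→19/4; new cluster MQ
  updated: d(BF,MQ)=91/4, d(K,MQ)=14, d(MQ,OX)=51/2
step 4: merge (BF,OX) at d=22, Q=-375/4; branch lengths BF→175/16, OX→177/16; new cluster BFOX
  updated: d(BFOX,K)=47/4, d(BFOX,MQ)=105/8
step 5: merge (BFOX,K) at d=47/4, Q=-311/8; branch lengths BFOX→87/16, K→101/16; new cluster BFKOX
  updated: d(BFKOX,MQ)=123/16
step 6: merge (BFKOX,MQ) at d=123/16; branch lengths BFKOX→123/32, MQ→123/32; new cluster BFKMOQX
final tree: ((((B:16,F:20):175/16,(O:-27/10,X:97/10):177/16):87/16,K:101/16):123/32,(M:61/4,Q:19/4):123/32)
total length: 1671/16

-27/10,97/10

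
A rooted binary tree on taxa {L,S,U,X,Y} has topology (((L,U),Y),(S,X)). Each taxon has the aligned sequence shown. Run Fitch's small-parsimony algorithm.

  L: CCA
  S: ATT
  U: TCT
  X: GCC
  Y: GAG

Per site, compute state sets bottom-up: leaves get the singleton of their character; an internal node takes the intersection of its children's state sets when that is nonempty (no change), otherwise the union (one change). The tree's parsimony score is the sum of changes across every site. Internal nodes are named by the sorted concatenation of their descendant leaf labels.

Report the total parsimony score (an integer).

LU@0: {C} ∪ {T} = {C,T} (union, +1)
LUY@0: {C,T} ∪ {G} = {C,G,T} (union, +1)
SX@0: {A} ∪ {G} = {A,G} (union, +1)
LSUXY@0: {C,G,T} ∩ {A,G} = {G} (intersection, +0)
LU@1: {C} ∩ {C} = {C} (intersection, +0)
LUY@1: {C} ∪ {A} = {A,C} (union, +1)
SX@1: {T} ∪ {C} = {C,T} (union, +1)
LSUXY@1: {A,C} ∩ {C,T} = {C} (intersection, +0)
LU@2: {A} ∪ {T} = {A,T} (union, +1)
LUY@2: {A,T} ∪ {G} = {A,G,T} (union, +1)
SX@2: {T} ∪ {C} = {C,T} (union, +1)
LSUXY@2: {A,G,T} ∩ {C,T} = {T} (intersection, +0)
per-site changes: [3, 2, 3]; total = 8

8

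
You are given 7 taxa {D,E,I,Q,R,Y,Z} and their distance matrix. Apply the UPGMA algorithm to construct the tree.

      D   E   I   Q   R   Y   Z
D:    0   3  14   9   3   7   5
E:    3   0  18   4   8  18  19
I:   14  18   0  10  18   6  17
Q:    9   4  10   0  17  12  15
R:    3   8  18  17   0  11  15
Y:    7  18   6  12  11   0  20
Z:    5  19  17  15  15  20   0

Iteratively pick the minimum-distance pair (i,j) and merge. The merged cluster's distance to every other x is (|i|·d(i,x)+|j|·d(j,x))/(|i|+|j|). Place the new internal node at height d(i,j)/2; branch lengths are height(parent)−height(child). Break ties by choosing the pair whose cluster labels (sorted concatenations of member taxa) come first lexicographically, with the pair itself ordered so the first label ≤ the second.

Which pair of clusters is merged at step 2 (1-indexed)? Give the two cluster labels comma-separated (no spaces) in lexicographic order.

iteration 1: select D,E (d=3); attach at lengths (3/2, 3/2); label the merged cluster DE
  updated: d(DE,I)=16, d(DE,Q)=13/2, d(DE,R)=11/2, d(DE,Y)=25/2, d(DE,Z)=12
iteration 2: select DE,R (d=11/2); attach at lengths (5/4, 11/4); label the merged cluster DER
  updated: d(DER,I)=50/3, d(DER,Q)=10, d(DER,Y)=12, d(DER,Z)=13
iteration 3: select I,Y (d=6); attach at lengths (3, 3); label the merged cluster IY
  updated: d(DER,IY)=43/3, d(IY,Q)=11, d(IY,Z)=37/2
iteration 4: select DER,Q (d=10); attach at lengths (9/4, 5); label the merged cluster DEQR
  updated: d(DEQR,IY)=27/2, d(DEQR,Z)=27/2
iteration 5: select DEQR,IY (d=27/2); attach at lengths (7/4, 15/4); label the merged cluster DEIQRY
  updated: d(DEIQRY,Z)=91/6
iteration 6: select DEIQRY,Z (d=91/6); attach at lengths (5/6, 91/12); label the merged cluster DEIQRYZ
final tree: (((((D:3/2,E:3/2):5/4,R:11/4):9/4,Q:5):7/4,(I:3,Y:3):15/4):5/6,Z:91/12)
total length: 205/6

DE,R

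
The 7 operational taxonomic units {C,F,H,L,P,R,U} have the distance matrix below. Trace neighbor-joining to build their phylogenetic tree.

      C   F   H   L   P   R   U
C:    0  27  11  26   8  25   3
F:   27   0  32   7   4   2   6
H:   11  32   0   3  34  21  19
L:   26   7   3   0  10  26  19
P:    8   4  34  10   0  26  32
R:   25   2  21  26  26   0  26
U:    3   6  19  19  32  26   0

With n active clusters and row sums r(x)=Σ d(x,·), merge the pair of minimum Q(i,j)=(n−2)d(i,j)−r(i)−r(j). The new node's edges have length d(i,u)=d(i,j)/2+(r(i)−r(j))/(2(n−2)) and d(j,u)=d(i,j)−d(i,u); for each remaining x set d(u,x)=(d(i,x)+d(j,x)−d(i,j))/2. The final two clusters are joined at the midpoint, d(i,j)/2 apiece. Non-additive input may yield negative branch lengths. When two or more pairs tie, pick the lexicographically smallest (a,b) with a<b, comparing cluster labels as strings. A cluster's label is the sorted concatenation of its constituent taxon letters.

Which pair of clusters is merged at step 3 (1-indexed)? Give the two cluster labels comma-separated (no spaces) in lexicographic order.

step 1: merge (H,L) at d=3, Q=-196; branch lengths H→22/5, L→-7/5; new cluster HL
  updated: d(C,HL)=17, d(F,HL)=18, d(HL,P)=41/2, d(HL,R)=22, d(HL,U)=35/2
step 2: merge (C,U) at d=3, Q=-305/2; branch lengths C→15/16, U→33/16; new cluster CU
  updated: d(CU,F)=15, d(CU,HL)=63/4, d(CU,P)=37/2, d(CU,R)=24
step 3: merge (F,R) at d=2, Q=-107; branch lengths F→-29/6, R→41/6; new cluster FR
  updated: d(CU,FR)=37/2, d(FR,HL)=19, d(FR,P)=14
step 4: merge (CU,HL) at d=63/4, Q=-153/2; branch lengths CU→29/4, HL→17/2; new cluster CHLU
  updated: d(CHLU,FR)=87/8, d(CHLU,P)=93/8
step 5: merge (CHLU,FR) at d=87/8, Q=-73/2; branch lengths CHLU→17/4, FR→53/8; new cluster CFHLRU
  updated: d(CFHLRU,P)=59/8
step 6: merge (CFHLRU,P) at d=59/8; branch lengths CFHLRU→59/16, P→59/16; new cluster CFHLPRU
final tree: ((((C:15/16,U:33/16):29/4,(H:22/5,L:-7/5):17/2):17/4,(F:-29/6,R:41/6):53/8):59/16,P:59/16)
total length: 42

F,R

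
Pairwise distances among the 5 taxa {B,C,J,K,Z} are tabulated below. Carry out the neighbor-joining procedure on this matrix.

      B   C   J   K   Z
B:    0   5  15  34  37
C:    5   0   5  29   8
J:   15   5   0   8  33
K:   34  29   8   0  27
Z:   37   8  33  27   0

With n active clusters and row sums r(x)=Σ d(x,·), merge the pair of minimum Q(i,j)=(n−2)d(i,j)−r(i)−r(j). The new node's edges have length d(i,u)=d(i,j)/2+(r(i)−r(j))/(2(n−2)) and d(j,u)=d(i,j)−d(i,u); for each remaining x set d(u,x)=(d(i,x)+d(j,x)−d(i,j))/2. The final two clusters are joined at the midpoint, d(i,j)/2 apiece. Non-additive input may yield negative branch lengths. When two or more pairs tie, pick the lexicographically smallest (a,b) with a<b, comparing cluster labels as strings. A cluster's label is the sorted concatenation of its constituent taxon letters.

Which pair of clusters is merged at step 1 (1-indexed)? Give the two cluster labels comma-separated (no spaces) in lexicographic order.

J,K

1. join J+K (d=8, Q=-135) ⇒ JK; edges |J|=-13/6, |K|=61/6
  updated: d(B,JK)=41/2, d(C,JK)=13, d(JK,Z)=26
2. join B+JK (d=41/2, Q=-81) ⇒ BJK; edges |B|=11, |JK|=19/2
  updated: d(BJK,C)=-5/4, d(BJK,Z)=85/4
3. join BJK+C (d=-5/4, Q=-28) ⇒ BCJK; edges |BJK|=6, |C|=-29/4
  updated: d(BCJK,Z)=61/4
4. join BCJK+Z (d=61/4) ⇒ BCJKZ; edges |BCJK|=61/8, |Z|=61/8
final tree: (((B:11,(J:-13/6,K:61/6):19/2):6,C:-29/4):61/8,Z:61/8)
total length: 85/2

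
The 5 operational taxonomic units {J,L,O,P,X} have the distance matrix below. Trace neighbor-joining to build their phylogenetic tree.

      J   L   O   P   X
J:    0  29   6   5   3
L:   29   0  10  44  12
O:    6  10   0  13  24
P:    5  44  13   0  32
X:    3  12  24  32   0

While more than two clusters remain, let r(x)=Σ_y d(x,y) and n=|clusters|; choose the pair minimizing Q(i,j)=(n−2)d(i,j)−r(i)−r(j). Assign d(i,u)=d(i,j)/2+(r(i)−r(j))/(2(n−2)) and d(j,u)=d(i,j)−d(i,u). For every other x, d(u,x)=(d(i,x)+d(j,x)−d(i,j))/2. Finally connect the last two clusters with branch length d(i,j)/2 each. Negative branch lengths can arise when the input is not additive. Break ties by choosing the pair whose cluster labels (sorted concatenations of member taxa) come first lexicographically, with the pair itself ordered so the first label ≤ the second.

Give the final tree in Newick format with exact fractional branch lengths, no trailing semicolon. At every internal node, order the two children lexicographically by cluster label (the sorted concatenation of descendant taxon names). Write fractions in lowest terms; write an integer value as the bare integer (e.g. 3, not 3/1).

1. join L+X (d=12, Q=-130) ⇒ LX; edges |L|=10, |X|=2
  updated: d(J,LX)=10, d(LX,O)=11, d(LX,P)=32
2. join J+P (d=5, Q=-61) ⇒ JP; edges |J|=-19/4, |P|=39/4
  updated: d(JP,LX)=37/2, d(JP,O)=7
3. join JP+LX (d=37/2, Q=-73/2) ⇒ JLPX; edges |JP|=29/4, |LX|=45/4
  updated: d(JLPX,O)=-1/4
4. join JLPX+O (d=-1/4) ⇒ JLOPX; edges |JLPX|=-1/8, |O|=-1/8
final tree: (((J:-19/4,P:39/4):29/4,(L:10,X:2):45/4):-1/8,O:-1/8)
total length: 141/4

(((J:-19/4,P:39/4):29/4,(L:10,X:2):45/4):-1/8,O:-1/8)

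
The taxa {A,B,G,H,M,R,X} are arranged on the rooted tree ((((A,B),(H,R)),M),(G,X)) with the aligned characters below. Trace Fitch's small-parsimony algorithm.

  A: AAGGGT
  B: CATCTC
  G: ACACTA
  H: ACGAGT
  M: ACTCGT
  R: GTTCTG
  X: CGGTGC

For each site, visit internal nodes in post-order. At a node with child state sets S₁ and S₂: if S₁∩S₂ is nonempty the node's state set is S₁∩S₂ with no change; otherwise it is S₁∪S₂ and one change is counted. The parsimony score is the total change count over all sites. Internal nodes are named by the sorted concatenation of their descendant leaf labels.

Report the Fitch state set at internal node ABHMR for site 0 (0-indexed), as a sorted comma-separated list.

[col 0] AB: children A:{A}, B:{C} ∪→ {A,C}; cost 1
[col 0] HR: children H:{A}, R:{G} ∪→ {A,G}; cost 1
[col 0] ABHR: children AB:{A,C}, HR:{A,G} ∩→ {A}; cost 0
[col 0] ABHMR: children ABHR:{A}, M:{A} ∩→ {A}; cost 0
[col 0] GX: children G:{A}, X:{C} ∪→ {A,C}; cost 1
[col 0] ABGHMRX: children ABHMR:{A}, GX:{A,C} ∩→ {A}; cost 0
[col 1] AB: children A:{A}, B:{A} ∩→ {A}; cost 0
[col 1] HR: children H:{C}, R:{T} ∪→ {C,T}; cost 1
[col 1] ABHR: children AB:{A}, HR:{C,T} ∪→ {A,C,T}; cost 1
[col 1] ABHMR: children ABHR:{A,C,T}, M:{C} ∩→ {C}; cost 0
[col 1] GX: children G:{C}, X:{G} ∪→ {C,G}; cost 1
[col 1] ABGHMRX: children ABHMR:{C}, GX:{C,G} ∩→ {C}; cost 0
[col 2] AB: children A:{G}, B:{T} ∪→ {G,T}; cost 1
[col 2] HR: children H:{G}, R:{T} ∪→ {G,T}; cost 1
[col 2] ABHR: children AB:{G,T}, HR:{G,T} ∩→ {G,T}; cost 0
[col 2] ABHMR: children ABHR:{G,T}, M:{T} ∩→ {T}; cost 0
[col 2] GX: children G:{A}, X:{G} ∪→ {A,G}; cost 1
[col 2] ABGHMRX: children ABHMR:{T}, GX:{A,G} ∪→ {A,G,T}; cost 1
[col 3] AB: children A:{G}, B:{C} ∪→ {C,G}; cost 1
[col 3] HR: children H:{A}, R:{C} ∪→ {A,C}; cost 1
[col 3] ABHR: children AB:{C,G}, HR:{A,C} ∩→ {C}; cost 0
[col 3] ABHMR: children ABHR:{C}, M:{C} ∩→ {C}; cost 0
[col 3] GX: children G:{C}, X:{T} ∪→ {C,T}; cost 1
[col 3] ABGHMRX: children ABHMR:{C}, GX:{C,T} ∩→ {C}; cost 0
[col 4] AB: children A:{G}, B:{T} ∪→ {G,T}; cost 1
[col 4] HR: children H:{G}, R:{T} ∪→ {G,T}; cost 1
[col 4] ABHR: children AB:{G,T}, HR:{G,T} ∩→ {G,T}; cost 0
[col 4] ABHMR: children ABHR:{G,T}, M:{G} ∩→ {G}; cost 0
[col 4] GX: children G:{T}, X:{G} ∪→ {G,T}; cost 1
[col 4] ABGHMRX: children ABHMR:{G}, GX:{G,T} ∩→ {G}; cost 0
[col 5] AB: children A:{T}, B:{C} ∪→ {C,T}; cost 1
[col 5] HR: children H:{T}, R:{G} ∪→ {G,T}; cost 1
[col 5] ABHR: children AB:{C,T}, HR:{G,T} ∩→ {T}; cost 0
[col 5] ABHMR: children ABHR:{T}, M:{T} ∩→ {T}; cost 0
[col 5] GX: children G:{A}, X:{C} ∪→ {A,C}; cost 1
[col 5] ABGHMRX: children ABHMR:{T}, GX:{A,C} ∪→ {A,C,T}; cost 1
per-site changes: [3, 3, 4, 3, 3, 4]; total = 20

A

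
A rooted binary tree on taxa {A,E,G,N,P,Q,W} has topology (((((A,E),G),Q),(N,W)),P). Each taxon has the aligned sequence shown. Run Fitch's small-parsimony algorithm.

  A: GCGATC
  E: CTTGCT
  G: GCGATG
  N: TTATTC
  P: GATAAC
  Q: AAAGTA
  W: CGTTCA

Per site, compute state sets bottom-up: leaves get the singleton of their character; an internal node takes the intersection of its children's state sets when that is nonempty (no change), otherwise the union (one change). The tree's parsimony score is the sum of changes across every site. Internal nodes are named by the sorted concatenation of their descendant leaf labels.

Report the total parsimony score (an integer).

AE@0: {G} ∪ {C} = {C,G} (union, +1)
AEG@0: {C,G} ∩ {G} = {G} (intersection, +0)
AEGQ@0: {G} ∪ {A} = {A,G} (union, +1)
NW@0: {T} ∪ {C} = {C,T} (union, +1)
AEGNQW@0: {A,G} ∪ {C,T} = {A,C,G,T} (union, +1)
AEGNPQW@0: {A,C,G,T} ∩ {G} = {G} (intersection, +0)
AE@1: {C} ∪ {T} = {C,T} (union, +1)
AEG@1: {C,T} ∩ {C} = {C} (intersection, +0)
AEGQ@1: {C} ∪ {A} = {A,C} (union, +1)
NW@1: {T} ∪ {G} = {G,T} (union, +1)
AEGNQW@1: {A,C} ∪ {G,T} = {A,C,G,T} (union, +1)
AEGNPQW@1: {A,C,G,T} ∩ {A} = {A} (intersection, +0)
AE@2: {G} ∪ {T} = {G,T} (union, +1)
AEG@2: {G,T} ∩ {G} = {G} (intersection, +0)
AEGQ@2: {G} ∪ {A} = {A,G} (union, +1)
NW@2: {A} ∪ {T} = {A,T} (union, +1)
AEGNQW@2: {A,G} ∩ {A,T} = {A} (intersection, +0)
AEGNPQW@2: {A} ∪ {T} = {A,T} (union, +1)
AE@3: {A} ∪ {G} = {A,G} (union, +1)
AEG@3: {A,G} ∩ {A} = {A} (intersection, +0)
AEGQ@3: {A} ∪ {G} = {A,G} (union, +1)
NW@3: {T} ∩ {T} = {T} (intersection, +0)
AEGNQW@3: {A,G} ∪ {T} = {A,G,T} (union, +1)
AEGNPQW@3: {A,G,T} ∩ {A} = {A} (intersection, +0)
AE@4: {T} ∪ {C} = {C,T} (union, +1)
AEG@4: {C,T} ∩ {T} = {T} (intersection, +0)
AEGQ@4: {T} ∩ {T} = {T} (intersection, +0)
NW@4: {T} ∪ {C} = {C,T} (union, +1)
AEGNQW@4: {T} ∩ {C,T} = {T} (intersection, +0)
AEGNPQW@4: {T} ∪ {A} = {A,T} (union, +1)
AE@5: {C} ∪ {T} = {C,T} (union, +1)
AEG@5: {C,T} ∪ {G} = {C,G,T} (union, +1)
AEGQ@5: {C,G,T} ∪ {A} = {A,C,G,T} (union, +1)
NW@5: {C} ∪ {A} = {A,C} (union, +1)
AEGNQW@5: {A,C,G,T} ∩ {A,C} = {A,C} (intersection, +0)
AEGNPQW@5: {A,C} ∩ {C} = {C} (intersection, +0)
per-site changes: [4, 4, 4, 3, 3, 4]; total = 22

22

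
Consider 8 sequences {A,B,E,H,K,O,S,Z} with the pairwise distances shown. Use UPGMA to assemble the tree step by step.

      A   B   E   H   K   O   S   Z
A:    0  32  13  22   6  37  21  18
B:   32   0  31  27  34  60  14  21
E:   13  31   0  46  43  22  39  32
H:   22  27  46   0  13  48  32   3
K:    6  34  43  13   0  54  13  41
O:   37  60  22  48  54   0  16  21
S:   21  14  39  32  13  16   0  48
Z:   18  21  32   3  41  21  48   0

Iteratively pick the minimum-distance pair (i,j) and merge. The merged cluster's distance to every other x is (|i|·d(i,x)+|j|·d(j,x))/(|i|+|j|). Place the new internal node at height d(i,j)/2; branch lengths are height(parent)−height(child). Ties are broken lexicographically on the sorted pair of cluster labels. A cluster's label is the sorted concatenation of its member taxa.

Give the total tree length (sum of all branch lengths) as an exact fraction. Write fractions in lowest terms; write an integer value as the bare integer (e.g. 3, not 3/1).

iteration 1: select H,Z (d=3); attach at lengths (3/2, 3/2); label the merged cluster HZ
  updated: d(A,HZ)=20, d(B,HZ)=24, d(E,HZ)=39, d(HZ,K)=27, d(HZ,O)=69/2, d(HZ,S)=40
iteration 2: select A,K (d=6); attach at lengths (3, 3); label the merged cluster AK
  updated: d(AK,B)=33, d(AK,E)=28, d(AK,HZ)=47/2, d(AK,O)=91/2, d(AK,S)=17
iteration 3: select B,S (d=14); attach at lengths (7, 7); label the merged cluster BS
  updated: d(AK,BS)=25, d(BS,E)=35, d(BS,HZ)=32, d(BS,O)=38
iteration 4: select E,O (d=22); attach at lengths (11, 11); label the merged cluster EO
  updated: d(AK,EO)=147/4, d(BS,EO)=73/2, d(EO,HZ)=147/4
iteration 5: select AK,HZ (d=47/2); attach at lengths (35/4, 41/4); label the merged cluster AHKZ
  updated: d(AHKZ,BS)=57/2, d(AHKZ,EO)=147/4
iteration 6: select AHKZ,BS (d=57/2); attach at lengths (5/2, 29/4); label the merged cluster ABHKSZ
  updated: d(ABHKSZ,EO)=110/3
iteration 7: select ABHKSZ,EO (d=110/3); attach at lengths (49/12, 22/3); label the merged cluster ABEHKOSZ
final tree: ((((A:3,K:3):35/4,(H:3/2,Z:3/2):41/4):5/2,(B:7,S:7):29/4):49/12,(E:11,O:11):22/3)
total length: 511/6

511/6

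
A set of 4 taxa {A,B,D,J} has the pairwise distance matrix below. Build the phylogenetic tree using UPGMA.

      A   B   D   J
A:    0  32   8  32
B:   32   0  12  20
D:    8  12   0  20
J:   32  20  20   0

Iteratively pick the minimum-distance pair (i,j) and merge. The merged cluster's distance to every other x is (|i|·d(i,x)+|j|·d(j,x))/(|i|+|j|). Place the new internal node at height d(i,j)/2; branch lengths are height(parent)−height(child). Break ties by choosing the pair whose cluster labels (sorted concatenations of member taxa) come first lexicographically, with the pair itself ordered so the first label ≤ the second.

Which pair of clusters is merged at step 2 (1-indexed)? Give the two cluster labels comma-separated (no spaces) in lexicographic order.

iteration 1: select A,D (d=8); attach at lengths (4, 4); label the merged cluster AD
  updated: d(AD,B)=22, d(AD,J)=26
iteration 2: select B,J (d=20); attach at lengths (10, 10); label the merged cluster BJ
  updated: d(AD,BJ)=24
iteration 3: select AD,BJ (d=24); attach at lengths (8, 2); label the merged cluster ABDJ
final tree: ((A:4,D:4):8,(B:10,J:10):2)
total length: 38

B,J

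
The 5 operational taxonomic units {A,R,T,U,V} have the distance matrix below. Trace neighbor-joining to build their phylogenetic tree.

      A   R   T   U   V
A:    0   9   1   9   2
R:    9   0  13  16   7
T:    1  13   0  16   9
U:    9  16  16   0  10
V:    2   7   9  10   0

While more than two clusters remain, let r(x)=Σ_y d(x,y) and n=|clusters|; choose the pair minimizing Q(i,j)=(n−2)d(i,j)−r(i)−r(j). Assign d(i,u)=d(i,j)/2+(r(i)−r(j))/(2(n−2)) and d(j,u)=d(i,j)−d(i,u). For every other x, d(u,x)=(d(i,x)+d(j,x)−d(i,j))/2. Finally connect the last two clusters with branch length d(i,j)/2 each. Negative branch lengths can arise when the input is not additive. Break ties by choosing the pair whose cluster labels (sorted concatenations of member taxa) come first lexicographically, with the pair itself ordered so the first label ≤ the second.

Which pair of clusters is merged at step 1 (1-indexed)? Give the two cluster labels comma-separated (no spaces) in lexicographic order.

A,T

step 1: merge (A,T) at d=1, Q=-57; branch lengths A→-5/2, T→7/2; new cluster AT
  updated: d(AT,R)=21/2, d(AT,U)=12, d(AT,V)=5
step 2: merge (AT,U) at d=12, Q=-83/2; branch lengths AT→27/8, U→69/8; new cluster ATU
  updated: d(ATU,R)=29/4, d(ATU,V)=3/2
step 3: merge (ATU,R) at d=29/4, Q=-63/4; branch lengths ATU→7/8, R→51/8; new cluster ARTU
  updated: d(ARTU,V)=5/8
step 4: merge (ARTU,V) at d=5/8; branch lengths ARTU→5/16, V→5/16; new cluster ARTUV
final tree: ((((A:-5/2,T:7/2):27/8,U:69/8):7/8,R:51/8):5/16,V:5/16)
total length: 167/8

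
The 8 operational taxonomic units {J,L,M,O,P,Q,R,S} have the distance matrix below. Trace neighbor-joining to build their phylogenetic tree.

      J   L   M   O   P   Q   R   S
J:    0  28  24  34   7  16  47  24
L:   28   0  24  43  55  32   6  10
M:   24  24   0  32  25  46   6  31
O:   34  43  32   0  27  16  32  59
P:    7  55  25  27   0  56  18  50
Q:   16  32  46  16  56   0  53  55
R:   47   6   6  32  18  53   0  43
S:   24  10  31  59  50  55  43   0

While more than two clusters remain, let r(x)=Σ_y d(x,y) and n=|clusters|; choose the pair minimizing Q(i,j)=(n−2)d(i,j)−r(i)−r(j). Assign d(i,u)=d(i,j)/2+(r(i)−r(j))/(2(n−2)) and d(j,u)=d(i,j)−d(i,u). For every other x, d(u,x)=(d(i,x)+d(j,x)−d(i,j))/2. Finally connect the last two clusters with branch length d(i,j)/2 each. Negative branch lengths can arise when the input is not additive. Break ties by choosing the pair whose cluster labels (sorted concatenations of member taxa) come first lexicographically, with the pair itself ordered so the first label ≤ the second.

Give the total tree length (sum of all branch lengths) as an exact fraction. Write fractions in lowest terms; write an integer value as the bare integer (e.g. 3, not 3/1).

1409/16

step 1: merge (O,Q) at d=16, Q=-421; branch lengths O→65/12, Q→127/12; new cluster OQ
  updated: d(J,OQ)=17, d(L,OQ)=59/2, d(M,OQ)=31, d(OQ,P)=67/2, d(OQ,R)=69/2, d(OQ,S)=49
step 2: merge (L,S) at d=10, Q=-619/2; branch lengths L→-9/20, S→209/20; new cluster LS
  updated: d(J,LS)=21, d(LS,M)=45/2, d(LS,OQ)=137/4, d(LS,P)=95/2, d(LS,R)=39/2
step 3: merge (J,P) at d=7, Q=-219; branch lengths J→13/8, P→43/8; new cluster JP
  updated: d(JP,LS)=123/4, d(JP,M)=21, d(JP,OQ)=87/4, d(JP,R)=29
step 4: merge (JP,OQ) at d=87/4, Q=-635/4; branch lengths JP→185/24, OQ→337/24; new cluster JOPQ
  updated: d(JOPQ,LS)=173/8, d(JOPQ,M)=121/8, d(JOPQ,R)=167/8
step 5: merge (JOPQ,LS) at d=173/8, Q=-78; branch lengths JOPQ→149/16, LS→197/16; new cluster JLOPQS
  updated: d(JLOPQS,M)=8, d(JLOPQS,R)=75/8
step 6: merge (JLOPQS,M) at d=8, Q=-187/8; branch lengths JLOPQS→91/16, M→37/16; new cluster JLMOPQS
  updated: d(JLMOPQS,R)=59/16
step 7: merge (JLMOPQS,R) at d=59/16; branch lengths JLMOPQS→59/32, R→59/32; new cluster JLMOPQRS
final tree: (((((J:13/8,P:43/8):185/24,(O:65/12,Q:127/12):337/24):149/16,(L:-9/20,S:209/20):197/16):91/16,M:37/16):59/32,R:59/32)
total length: 1409/16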